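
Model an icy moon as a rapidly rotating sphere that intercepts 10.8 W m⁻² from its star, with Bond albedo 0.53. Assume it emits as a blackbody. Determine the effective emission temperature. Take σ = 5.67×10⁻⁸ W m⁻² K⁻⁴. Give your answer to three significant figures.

Averaging over the sphere, the absorbed flux is S(1−α)/4 = 1.269 W m⁻².
In equilibrium σT⁴ equals this, so T = 68.78 K.

68.8 kelvin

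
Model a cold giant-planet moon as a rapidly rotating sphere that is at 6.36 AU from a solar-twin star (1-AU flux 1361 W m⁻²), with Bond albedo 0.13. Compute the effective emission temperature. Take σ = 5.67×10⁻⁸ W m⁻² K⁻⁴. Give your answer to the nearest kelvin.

107 K

Flux at the orbit: S = 1361/(6.36)² = 33.65 W m⁻².
The planet absorbs (1−α)S over its disc πR² and re-emits over 4πR², so the mean absorbed flux is (1−0.13)·33.65/4 = 7.318 W m⁻².
Balancing against σT⁴: T = (7.318/5.67×10⁻⁸)^(1/4) = 106.6 K.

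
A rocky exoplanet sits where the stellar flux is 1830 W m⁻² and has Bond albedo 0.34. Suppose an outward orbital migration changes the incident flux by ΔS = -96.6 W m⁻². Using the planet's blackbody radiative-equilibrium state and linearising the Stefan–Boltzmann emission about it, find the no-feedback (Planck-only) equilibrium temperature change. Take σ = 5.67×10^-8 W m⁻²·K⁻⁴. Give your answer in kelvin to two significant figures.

Unperturbed T_e = [1830·(1−0.34)/(4σ)]^¼ = 270.1 K.
Only a fraction (1−α) is absorbed and it's spread over 4πR², so ΔF = (1−α)ΔS/4 = -15.94 W m⁻².
The Planck feedback parameter is 4σT_e³ = 4.471 W m⁻²/K.
ΔT₀ = ΔF/λ_P = -15.94/4.471 = -3.56 K.

-3.6 kelvin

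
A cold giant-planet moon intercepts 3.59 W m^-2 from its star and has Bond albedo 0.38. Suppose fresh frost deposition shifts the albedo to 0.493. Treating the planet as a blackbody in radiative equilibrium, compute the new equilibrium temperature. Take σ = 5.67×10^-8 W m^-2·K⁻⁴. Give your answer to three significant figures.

With the new albedo, S(1−α₂)/4 = 0.4550 W m^-2, so T₂ = 53.22 K.

53.2 K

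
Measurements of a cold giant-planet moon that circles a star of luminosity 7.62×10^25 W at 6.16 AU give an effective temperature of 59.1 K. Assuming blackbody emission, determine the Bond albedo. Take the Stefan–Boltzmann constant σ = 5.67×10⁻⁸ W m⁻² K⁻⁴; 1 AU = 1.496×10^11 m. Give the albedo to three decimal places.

0.612

d = 6.16 × 1.496×10^11 m = 9.215×10^11 m.
Flux at the orbit: S = L/(4πd²) = 7.62×10^25/(4π·(9.22×10^11)²) = 7.140 W m⁻².
From σT⁴ = S(1−α)/4 we invert for α: 1−α = 4σT⁴/S.
4σT⁴ = 4·5.67×10⁻⁸·(59.1)⁴ = 2.767 W m⁻².
Hence α = 1 − 2.767/7.140 = 0.6125.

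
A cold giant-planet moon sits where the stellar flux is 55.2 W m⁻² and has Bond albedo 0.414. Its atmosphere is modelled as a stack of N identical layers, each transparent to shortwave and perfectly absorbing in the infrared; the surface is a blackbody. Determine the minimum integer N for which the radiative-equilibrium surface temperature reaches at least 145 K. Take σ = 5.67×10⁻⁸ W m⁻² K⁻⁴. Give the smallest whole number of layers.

3

The effective emission temperature is T_e = [S(1−α)/(4σ)]^¼ = 109.3 K.
Since T_s⁴ = (N+1)T_e⁴, we need N ≥ (T_s/T_e)⁴ − 1 = 2.099.
The minimum whole number is N = 3.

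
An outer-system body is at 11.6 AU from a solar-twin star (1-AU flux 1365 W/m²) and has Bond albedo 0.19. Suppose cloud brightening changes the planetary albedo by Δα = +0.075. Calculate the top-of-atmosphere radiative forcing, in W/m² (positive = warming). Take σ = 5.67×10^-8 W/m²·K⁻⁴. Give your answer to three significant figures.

-0.190 W/m²

Flux at the orbit: S = 1365/(11.6)² = 10.14 W/m².
ΔF = −(S/4)Δα = −(10.14/4)×(+0.075) = -0.1902 W/m².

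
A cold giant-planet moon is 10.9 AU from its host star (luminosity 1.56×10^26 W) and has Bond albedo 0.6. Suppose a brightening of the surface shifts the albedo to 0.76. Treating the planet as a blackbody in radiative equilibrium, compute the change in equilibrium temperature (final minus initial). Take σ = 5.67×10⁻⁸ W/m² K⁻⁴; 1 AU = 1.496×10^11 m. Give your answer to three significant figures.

Orbital distance: d = 10.9 AU = 1.631×10^12 m.
Flux at the orbit: S = L/(4πd²) = 1.56×10^26/(4π·(1.63×10^12)²) = 4.669 W/m².
Before: T₁ = [4.669·0.4/(4σ)]^(1/4) = 53.57 K.
Final:   T₂ = [S(1−0.76)/(4σ)]^(1/4) = 47.15 K.
Change: 47.15 − 53.57 = -6.422 K.

-6.42 K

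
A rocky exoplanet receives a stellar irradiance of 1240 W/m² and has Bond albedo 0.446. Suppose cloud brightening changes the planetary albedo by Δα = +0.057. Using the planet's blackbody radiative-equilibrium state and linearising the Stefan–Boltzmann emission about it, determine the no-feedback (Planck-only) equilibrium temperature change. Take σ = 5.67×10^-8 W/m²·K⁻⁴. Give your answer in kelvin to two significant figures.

-6.0 K

The baseline emission temperature is T_e = 234.6 K.
TOA radiative forcing: ΔF = −S·Δα/4 = −1240·(+0.057)/4 = -17.67 W/m².
Linearising σT⁴ gives d(σT⁴)/dT = 4σT_e³ = 2.928 W/m² per K.
Hence the no-feedback warming is ΔF/(4σT_e³) = -6.03 K.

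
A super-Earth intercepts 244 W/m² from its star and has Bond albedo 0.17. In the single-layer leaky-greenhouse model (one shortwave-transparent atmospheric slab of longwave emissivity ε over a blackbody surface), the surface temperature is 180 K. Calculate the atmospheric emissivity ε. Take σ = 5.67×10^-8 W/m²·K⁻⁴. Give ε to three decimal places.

0.299

TOA balance gives T_e = 172.9 K.
Inverting T_s⁴ = 2T_e⁴/(2−ε): (T_e/T_s)⁴ = 0.8506, so ε = 2(1 − 0.8506) = 0.2988.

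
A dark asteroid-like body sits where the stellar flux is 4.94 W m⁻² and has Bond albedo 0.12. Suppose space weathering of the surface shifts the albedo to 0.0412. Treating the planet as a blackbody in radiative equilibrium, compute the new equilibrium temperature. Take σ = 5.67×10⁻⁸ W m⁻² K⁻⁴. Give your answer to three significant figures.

T₂ = [S(1−α₂)/(4σ)]^(1/4) = [4.940·0.959/(4σ)]^(1/4) = 67.60 K.

67.6 K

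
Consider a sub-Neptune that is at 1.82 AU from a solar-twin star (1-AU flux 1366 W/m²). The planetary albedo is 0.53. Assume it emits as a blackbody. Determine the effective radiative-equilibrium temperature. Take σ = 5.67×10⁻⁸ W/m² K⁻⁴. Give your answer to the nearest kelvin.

171 kelvin

Flux at the orbit: S = 1366/(1.82)² = 412.4 W/m².
Absorbed flux (global mean): S(1−α)/4 = 412.4·0.47/4 = 48.46 W/m².
Balancing against σT⁴: T = (48.46/5.67×10⁻⁸)^(1/4) = 171.0 K.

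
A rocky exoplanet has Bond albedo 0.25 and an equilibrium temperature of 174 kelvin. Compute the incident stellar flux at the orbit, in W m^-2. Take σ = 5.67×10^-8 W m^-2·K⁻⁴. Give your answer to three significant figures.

From S(1−α)/4 = σT⁴: S = 4σT⁴/(1−α).
σT⁴ = 5.67×10⁻⁸·(174)⁴ = 51.97 W m^-2.
S = 4·51.97/0.75 = 277.2 W m^-2.

277 W m^-2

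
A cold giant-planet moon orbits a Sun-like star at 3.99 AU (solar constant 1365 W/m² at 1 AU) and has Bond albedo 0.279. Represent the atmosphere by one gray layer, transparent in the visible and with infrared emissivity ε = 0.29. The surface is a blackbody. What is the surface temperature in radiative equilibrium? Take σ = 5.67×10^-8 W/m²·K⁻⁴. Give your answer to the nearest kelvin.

134 K

Flux at the orbit: S = 1365/(3.99)² = 85.74 W/m².
At the top of the atmosphere, σT_e⁴ = S(1−α)/4 = 15.45 W/m², giving T_e = 128.5 K.
For a single slab of emissivity ε, T_s⁴ = 2T_e⁴/(2−ε); thus T_s = 128.5·(1.17)^(1/4) = 133.6 K.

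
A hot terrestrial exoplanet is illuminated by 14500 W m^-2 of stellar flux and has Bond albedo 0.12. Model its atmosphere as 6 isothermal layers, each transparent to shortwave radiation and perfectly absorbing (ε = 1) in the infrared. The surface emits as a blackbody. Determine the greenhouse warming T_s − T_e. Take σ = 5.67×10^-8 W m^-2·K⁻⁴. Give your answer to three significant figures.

305 K

OLR = S(1−α)/4 = 3190 W m^-2; the top layer radiates at T_e = 487.0 K.
Surface: T_s = (7)^¼·T_e = 792.2 K.
Warming: T_s − T_e = 305.2 K.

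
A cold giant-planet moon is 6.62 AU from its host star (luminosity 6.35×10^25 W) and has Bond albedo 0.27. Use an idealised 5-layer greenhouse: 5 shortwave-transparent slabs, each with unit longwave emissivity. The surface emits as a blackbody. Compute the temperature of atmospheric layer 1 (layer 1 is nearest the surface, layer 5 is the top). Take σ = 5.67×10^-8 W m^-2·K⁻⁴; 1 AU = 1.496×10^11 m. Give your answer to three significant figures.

d = 6.62 × 1.496×10^11 m = 9.904×10^11 m.
Spreading L over a sphere of radius d: S = 6.35×10^25/(4π·9.90×10^11²) = 5.152 W m^-2.
Top-of-atmosphere balance: σT_e⁴ = S(1−α)/4 = 0.9403 W m^-2 → T_e = 63.81 K.
Each opaque layer satisfies 2T_j⁴ = T_{j−1}⁴ + T_{j+1}⁴, giving T_k⁴ = (N+1−k)T_e⁴.
T_1 = (5)^(1/4)·63.81 = 95.42 K.

95.4 K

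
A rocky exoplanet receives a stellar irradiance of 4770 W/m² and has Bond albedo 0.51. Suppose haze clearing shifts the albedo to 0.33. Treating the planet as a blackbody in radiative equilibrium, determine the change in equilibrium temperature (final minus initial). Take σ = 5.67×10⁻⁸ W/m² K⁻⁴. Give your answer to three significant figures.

25.9 K

Before: T₁ = [4770·0.49/(4σ)]^(1/4) = 318.6 K.
Final:   T₂ = [S(1−0.33)/(4σ)]^(1/4) = 344.5 K.
ΔT = T₂ − T₁ = 25.92 K.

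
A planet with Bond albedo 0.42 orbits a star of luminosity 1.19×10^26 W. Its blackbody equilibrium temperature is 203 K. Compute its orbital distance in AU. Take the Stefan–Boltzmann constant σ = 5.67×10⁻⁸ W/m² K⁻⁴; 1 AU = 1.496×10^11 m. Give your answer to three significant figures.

0.798 AU

Energy balance gives S = 4σT⁴/(1−α) = 664.0 W/m².
Then d = [L/(4πS)]^(1/2) = 1.194×10^11 m, i.e. 0.7982 AU.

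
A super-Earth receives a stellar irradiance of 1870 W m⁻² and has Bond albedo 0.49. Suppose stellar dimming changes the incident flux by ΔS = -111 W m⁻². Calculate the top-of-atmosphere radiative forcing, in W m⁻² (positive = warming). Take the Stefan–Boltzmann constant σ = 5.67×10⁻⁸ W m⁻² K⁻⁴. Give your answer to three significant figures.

-14.2 W m⁻²

ΔF = Δ[S(1−α)]/4 = (1−0.49)·-111/4 = -14.15 W m⁻².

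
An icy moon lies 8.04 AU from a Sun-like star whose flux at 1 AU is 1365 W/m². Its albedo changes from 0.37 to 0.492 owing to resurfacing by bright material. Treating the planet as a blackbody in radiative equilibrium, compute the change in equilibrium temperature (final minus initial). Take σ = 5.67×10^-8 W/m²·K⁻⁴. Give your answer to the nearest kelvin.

Irradiance scales as 1/d², so S = 1365 W/m² × (1/8.04)² = 21.12 W/m².
Initial: T₁ = [S(1−0.37)/(4σ)]^(1/4) = 87.51 K.
After:  T₂ = [21.12·0.508/(4σ)]^(1/4) = 82.93 K.
Change: 82.93 − 87.51 = -4.585 K.

-5 K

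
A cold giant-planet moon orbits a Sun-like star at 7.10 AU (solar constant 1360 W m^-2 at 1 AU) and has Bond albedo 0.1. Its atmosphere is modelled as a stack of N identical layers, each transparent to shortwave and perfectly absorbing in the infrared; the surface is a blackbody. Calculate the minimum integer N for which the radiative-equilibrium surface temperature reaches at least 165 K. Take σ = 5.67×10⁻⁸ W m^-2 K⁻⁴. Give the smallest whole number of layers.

6

By the inverse-square law, S = 1360/7.10² = 26.98 W m^-2.
Top-of-atmosphere balance: σT_e⁴ = S(1−α)/4 = 6.070 W m^-2 → T_e = 101.7 K.
Since T_s⁴ = (N+1)T_e⁴, we need N ≥ (T_s/T_e)⁴ − 1 = 5.923.
Rounding up, N = 6.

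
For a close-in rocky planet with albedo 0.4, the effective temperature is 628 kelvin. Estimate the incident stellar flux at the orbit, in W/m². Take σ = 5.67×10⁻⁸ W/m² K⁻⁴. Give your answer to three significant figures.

From S(1−α)/4 = σT⁴: S = 4σT⁴/(1−α).
The emitted flux is σT⁴ = 8819 W/m².
So S = 4×8819/(1−0.4) = 58790 W/m².

58800 W/m²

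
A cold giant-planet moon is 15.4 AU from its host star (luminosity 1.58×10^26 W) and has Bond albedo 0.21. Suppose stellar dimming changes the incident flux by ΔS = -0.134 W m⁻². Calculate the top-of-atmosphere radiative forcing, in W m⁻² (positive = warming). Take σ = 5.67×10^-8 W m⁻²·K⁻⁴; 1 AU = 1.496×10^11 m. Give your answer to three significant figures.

d = 15.4 × 1.496×10^11 m = 2.304×10^12 m.
Spreading L over a sphere of radius d: S = 1.58×10^26/(4π·2.30×10^12²) = 2.369 W m⁻².
Only a fraction (1−α) is absorbed and it's spread over 4πR², so ΔF = (1−α)ΔS/4 = -0.02647 W m⁻².

-0.0265 W m⁻²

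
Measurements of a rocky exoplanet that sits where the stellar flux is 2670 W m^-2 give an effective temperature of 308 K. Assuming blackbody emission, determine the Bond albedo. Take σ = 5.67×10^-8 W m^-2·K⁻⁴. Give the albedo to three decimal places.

Energy balance: S(1−α)/4 = σT⁴, so 1−α = 4σT⁴/S.
σT⁴ = 510.3 W m^-2, so 4σT⁴ = 2041 W m^-2.
1−α = 2041/2670 = 0.7644, so α = 0.2356.

0.236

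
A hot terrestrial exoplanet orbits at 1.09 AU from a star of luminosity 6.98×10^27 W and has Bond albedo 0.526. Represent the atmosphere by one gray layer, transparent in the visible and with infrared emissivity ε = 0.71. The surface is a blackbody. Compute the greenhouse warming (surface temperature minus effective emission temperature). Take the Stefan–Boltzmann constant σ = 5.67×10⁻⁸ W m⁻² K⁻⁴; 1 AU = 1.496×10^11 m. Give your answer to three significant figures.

d = 1.09 × 1.496×10^11 m = 1.631×10^11 m.
Spreading L over a sphere of radius d: S = 6.98×10^27/(4π·1.63×10^11²) = 20890 W m⁻².
The planet radiates to space at T_e = [S(1−α)/(4σ)]^(1/4) = 457.1 K.
For a single slab of emissivity ε, T_s⁴ = 2T_e⁴/(2−ε); thus T_s = 457.1·(1.55)^(1/4) = 510.1 K.
Greenhouse warming: T_s − T_e = 52.96 K.

53.0 K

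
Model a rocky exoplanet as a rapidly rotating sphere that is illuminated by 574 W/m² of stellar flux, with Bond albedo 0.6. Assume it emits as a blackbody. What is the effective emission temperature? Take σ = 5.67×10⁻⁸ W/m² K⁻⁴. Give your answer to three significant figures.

The planet absorbs (1−α)S over its disc πR² and re-emits over 4πR², so the mean absorbed flux is (1−0.6)·574.0/4 = 57.40 W/m².
Balancing against σT⁴: T = (57.40/5.67×10⁻⁸)^(1/4) = 178.4 K.

178 K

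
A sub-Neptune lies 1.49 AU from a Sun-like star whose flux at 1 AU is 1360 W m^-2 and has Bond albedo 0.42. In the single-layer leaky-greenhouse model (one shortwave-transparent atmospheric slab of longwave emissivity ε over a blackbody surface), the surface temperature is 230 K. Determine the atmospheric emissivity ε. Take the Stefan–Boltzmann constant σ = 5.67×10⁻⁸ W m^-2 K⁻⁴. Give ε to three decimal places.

By the inverse-square law, S = 1360/1.49² = 612.6 W m^-2.
Effective temperature: T_e = [S(1−α)/(4σ)]^(1/4) = 198.9 K.
T_s⁴ = T_e⁴·2/(2−ε) → ε = 2 − 2(T_e/T_s)⁴ = 2 − 2·(198.9/230)⁴ = 0.8804.

0.880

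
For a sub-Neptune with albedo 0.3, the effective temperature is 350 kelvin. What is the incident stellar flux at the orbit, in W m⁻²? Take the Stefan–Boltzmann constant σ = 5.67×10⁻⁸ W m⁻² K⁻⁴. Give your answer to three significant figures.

4860 W m⁻²

From S(1−α)/4 = σT⁴: S = 4σT⁴/(1−α).
The emitted flux is σT⁴ = 850.9 W m⁻².
So S = 4×850.9/(1−0.3) = 4862 W m⁻².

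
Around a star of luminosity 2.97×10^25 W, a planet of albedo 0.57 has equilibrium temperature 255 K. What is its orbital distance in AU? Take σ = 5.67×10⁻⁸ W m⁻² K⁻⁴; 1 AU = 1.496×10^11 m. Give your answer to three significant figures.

0.218 AU

The flux needed for this T is 4σT⁴/(1−0.57) = 2230 W m⁻².
S = L/(4πd²) → d = √(L/4πS) = √(2.97×10^25/(4π·2230)) = 3.255×10^10 m = 0.2176 AU.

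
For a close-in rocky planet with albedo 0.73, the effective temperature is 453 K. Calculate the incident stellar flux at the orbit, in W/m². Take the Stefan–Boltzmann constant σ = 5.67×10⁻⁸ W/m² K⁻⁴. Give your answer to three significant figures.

35400 W/m²

From S(1−α)/4 = σT⁴: S = 4σT⁴/(1−α).
The emitted flux is σT⁴ = 2388 W/m².
So S = 4×2388/(1−0.73) = 35370 W/m².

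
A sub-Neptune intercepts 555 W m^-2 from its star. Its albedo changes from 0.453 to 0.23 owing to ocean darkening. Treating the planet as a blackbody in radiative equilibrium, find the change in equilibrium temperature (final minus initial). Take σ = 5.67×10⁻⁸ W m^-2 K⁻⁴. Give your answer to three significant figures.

17.1 kelvin

With α = 0.453, T₁ = 191.3 K.
After:  T₂ = [555.0·0.77/(4σ)]^(1/4) = 208.3 K.
ΔT = T₂ − T₁ = 17.07 K.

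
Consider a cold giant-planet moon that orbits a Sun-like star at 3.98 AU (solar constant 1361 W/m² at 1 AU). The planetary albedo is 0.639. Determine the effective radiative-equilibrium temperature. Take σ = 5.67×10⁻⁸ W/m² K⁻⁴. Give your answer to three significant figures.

Flux at the orbit: S = 1361/(3.98)² = 85.92 W/m².
The planet absorbs (1−α)S over its disc πR² and re-emits over 4πR², so the mean absorbed flux is (1−0.639)·85.92/4 = 7.754 W/m².
In equilibrium σT⁴ equals this, so T = 108.1 K.

108 K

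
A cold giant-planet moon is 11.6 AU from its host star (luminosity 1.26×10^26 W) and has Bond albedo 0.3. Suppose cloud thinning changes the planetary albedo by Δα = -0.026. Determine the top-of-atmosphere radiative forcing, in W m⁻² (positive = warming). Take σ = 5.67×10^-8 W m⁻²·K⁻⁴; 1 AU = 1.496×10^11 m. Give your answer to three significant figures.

d = 11.6 × 1.496×10^11 m = 1.735×10^12 m.
Flux at the orbit: S = L/(4πd²) = 1.26×10^26/(4π·(1.74×10^12)²) = 3.330 W m⁻².
The change in absorbed flux is Δ[S(1−α)/4] = −SΔα/4 = 0.02164 W m⁻².

0.0216 W m⁻²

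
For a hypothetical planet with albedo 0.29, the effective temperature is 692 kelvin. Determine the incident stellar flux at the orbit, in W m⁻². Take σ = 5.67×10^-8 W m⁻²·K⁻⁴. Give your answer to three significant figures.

73300 W m⁻²

Invert the energy balance for S: S = 4σT⁴/(1−α).
σT⁴ = 5.67×10⁻⁸·(692)⁴ = 13000 W m⁻².
So S = 4×13000/(1−0.29) = 73250 W m⁻².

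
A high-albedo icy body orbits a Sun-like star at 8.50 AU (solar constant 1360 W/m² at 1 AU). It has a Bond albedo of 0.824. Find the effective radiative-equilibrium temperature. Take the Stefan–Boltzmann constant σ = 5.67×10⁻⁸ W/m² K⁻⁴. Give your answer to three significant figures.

61.8 K

By the inverse-square law, S = 1360/8.50² = 18.82 W/m².
Averaging over the sphere, the absorbed flux is S(1−α)/4 = 0.8282 W/m².
In equilibrium σT⁴ equals this, so T = 61.82 K.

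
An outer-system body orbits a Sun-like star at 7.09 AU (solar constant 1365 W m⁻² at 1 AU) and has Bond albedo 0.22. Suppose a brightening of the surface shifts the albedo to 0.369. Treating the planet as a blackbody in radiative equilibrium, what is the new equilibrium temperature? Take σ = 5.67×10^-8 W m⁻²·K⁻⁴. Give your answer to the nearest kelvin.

93 kelvin

Flux at the orbit: S = 1365/(7.09)² = 27.15 W m⁻².
New equilibrium: T₂ = [(1−0.369)·27.15/(4σ)]^(1/4) = 93.23 K.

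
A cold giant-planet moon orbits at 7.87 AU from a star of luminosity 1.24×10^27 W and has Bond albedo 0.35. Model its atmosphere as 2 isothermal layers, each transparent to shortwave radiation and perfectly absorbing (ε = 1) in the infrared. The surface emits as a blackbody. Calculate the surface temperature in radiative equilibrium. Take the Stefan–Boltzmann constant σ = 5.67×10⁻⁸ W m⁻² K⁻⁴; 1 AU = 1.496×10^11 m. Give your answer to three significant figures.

d = 7.87 × 1.496×10^11 m = 1.177×10^12 m.
S = L/(4πd²) = 71.19 W m⁻².
OLR = S(1−α)/4 = 11.57 W m⁻²; the top layer radiates at T_e = 119.5 K.
With N = 2 opaque layers, T_s = (N+1)^(1/4)·T_e = 3^(1/4)·119.5 = 157.3 K.

157 K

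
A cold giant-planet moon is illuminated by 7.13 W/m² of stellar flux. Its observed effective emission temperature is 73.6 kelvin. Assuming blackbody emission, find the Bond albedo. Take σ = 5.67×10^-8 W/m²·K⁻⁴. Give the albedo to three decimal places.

0.067

From σT⁴ = S(1−α)/4 we invert for α: 1−α = 4σT⁴/S.
4σT⁴ = 4·5.67×10⁻⁸·(73.6)⁴ = 6.655 W/m².
Hence α = 1 − 6.655/7.130 = 0.0666.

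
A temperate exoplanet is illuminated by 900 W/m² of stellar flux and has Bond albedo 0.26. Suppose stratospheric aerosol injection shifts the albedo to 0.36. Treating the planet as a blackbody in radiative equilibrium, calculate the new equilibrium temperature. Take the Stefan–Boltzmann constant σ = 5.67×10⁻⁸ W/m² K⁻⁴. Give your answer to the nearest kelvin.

New equilibrium: T₂ = [(1−0.36)·900.0/(4σ)]^(1/4) = 224.5 K.

224 kelvin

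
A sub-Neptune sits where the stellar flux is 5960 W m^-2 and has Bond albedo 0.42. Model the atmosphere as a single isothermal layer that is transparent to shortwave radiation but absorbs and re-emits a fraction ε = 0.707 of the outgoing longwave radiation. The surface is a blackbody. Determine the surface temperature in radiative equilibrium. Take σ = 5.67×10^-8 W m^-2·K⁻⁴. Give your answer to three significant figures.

392 kelvin

Effective emission temperature (TOA balance): σT_e⁴ = S(1−α)/4 = 864.2 W m^-2 → T_e = 351.4 K.
Surface balance with a leaky layer gives σT_s⁴ = σT_e⁴·2/(2−ε), so T_s = T_e·[2/(2−0.707)]^(1/4) = 391.8 K.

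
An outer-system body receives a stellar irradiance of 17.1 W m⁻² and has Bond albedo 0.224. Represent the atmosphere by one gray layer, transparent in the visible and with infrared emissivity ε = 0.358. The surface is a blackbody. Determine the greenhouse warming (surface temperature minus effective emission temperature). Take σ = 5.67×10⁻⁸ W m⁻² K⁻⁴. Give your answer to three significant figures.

At the top of the atmosphere, σT_e⁴ = S(1−α)/4 = 3.317 W m⁻², giving T_e = 87.46 K.
The surface balance (absorbed SW + ε·downward IR = σT_s⁴) with T_a⁴ = T_s⁴/2 reduces to T_s = T_e·[2/(2−ε)]^¼ = 91.88 K.
The atmosphere warms the surface by 4.421 K.

4.42 kelvin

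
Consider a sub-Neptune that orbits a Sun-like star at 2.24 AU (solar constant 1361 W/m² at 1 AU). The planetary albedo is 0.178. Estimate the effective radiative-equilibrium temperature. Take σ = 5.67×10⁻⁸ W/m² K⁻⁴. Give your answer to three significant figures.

177 K

Irradiance scales as 1/d², so S = 1361 W/m² × (1/2.24)² = 271.2 W/m².
Absorbed flux (global mean): S(1−α)/4 = 271.2·0.822/4 = 55.74 W/m².
In equilibrium σT⁴ equals this, so T = 177.1 K.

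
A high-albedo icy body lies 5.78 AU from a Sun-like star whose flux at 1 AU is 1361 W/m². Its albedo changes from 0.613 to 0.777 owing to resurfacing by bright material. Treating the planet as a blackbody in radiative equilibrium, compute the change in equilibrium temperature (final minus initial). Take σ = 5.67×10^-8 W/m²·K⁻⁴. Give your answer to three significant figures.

Flux at the orbit: S = 1361/(5.78)² = 40.74 W/m².
Initial: T₁ = [S(1−0.613)/(4σ)]^(1/4) = 91.31 K.
Final:   T₂ = [S(1−0.777)/(4σ)]^(1/4) = 79.55 K.
Change: 79.55 − 91.31 = -11.76 K.

-11.8 K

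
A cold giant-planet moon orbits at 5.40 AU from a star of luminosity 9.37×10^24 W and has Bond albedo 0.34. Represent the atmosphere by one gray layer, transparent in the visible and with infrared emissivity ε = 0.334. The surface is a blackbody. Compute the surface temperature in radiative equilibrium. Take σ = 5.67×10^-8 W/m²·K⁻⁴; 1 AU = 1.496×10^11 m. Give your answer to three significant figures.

Orbital distance: d = 5.40 AU = 8.078×10^11 m.
Flux at the orbit: S = L/(4πd²) = 9.37×10^24/(4π·(8.08×10^11)²) = 1.143 W/m².
Effective emission temperature (TOA balance): σT_e⁴ = S(1−α)/4 = 0.1885 W/m² → T_e = 42.70 K.
For a single slab of emissivity ε, T_s⁴ = 2T_e⁴/(2−ε); thus T_s = 42.70·(1.2)^(1/4) = 44.70 K.

44.7 kelvin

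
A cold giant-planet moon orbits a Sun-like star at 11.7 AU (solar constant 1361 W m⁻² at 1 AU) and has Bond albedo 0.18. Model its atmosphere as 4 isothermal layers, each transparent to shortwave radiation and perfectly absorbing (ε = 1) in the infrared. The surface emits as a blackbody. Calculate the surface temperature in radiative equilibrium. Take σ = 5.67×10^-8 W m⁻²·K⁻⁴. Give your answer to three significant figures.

116 kelvin

Irradiance scales as 1/d², so S = 1361 W m⁻² × (1/11.7)² = 9.942 W m⁻².
Top-of-atmosphere balance: σT_e⁴ = S(1−α)/4 = 2.038 W m⁻² → T_e = 77.43 K.
Layer-by-layer balance gives σT_s⁴ = (N+1)σT_e⁴, so T_s = 5^¼·77.43 = 115.8 K.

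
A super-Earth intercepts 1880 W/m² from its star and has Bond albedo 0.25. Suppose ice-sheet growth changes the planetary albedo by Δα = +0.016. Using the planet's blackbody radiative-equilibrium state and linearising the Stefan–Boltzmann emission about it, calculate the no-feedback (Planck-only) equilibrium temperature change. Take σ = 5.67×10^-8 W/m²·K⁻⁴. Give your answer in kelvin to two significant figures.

Reference equilibrium: T_e = [S(1−α)/(4σ)]^(1/4) = 280.8 K.
ΔF = −(S/4)Δα = −(1880/4)×(+0.016) = -7.520 W/m².
The Planck feedback parameter is 4σT_e³ = 5.021 W/m²/K.
So ΔT₀ = -7.520/5.021 = -1.50 K.

-1.5 K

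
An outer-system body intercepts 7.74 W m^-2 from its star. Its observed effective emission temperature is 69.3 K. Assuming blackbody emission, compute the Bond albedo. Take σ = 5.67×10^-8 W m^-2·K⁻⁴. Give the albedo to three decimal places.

Rearranging the radiative balance, α = 1 − 4σT⁴/S.
σT⁴ = 1.308 W m^-2, so 4σT⁴ = 5.231 W m^-2.
Hence α = 1 − 5.231/7.740 = 0.3242.

0.324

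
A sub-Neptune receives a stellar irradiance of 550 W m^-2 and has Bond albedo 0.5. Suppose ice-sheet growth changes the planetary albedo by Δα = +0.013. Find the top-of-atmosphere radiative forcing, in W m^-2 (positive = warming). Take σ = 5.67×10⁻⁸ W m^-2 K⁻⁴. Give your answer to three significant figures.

ΔF = −(S/4)Δα = −(550.0/4)×(+0.013) = -1.787 W m^-2.

-1.79 W m^-2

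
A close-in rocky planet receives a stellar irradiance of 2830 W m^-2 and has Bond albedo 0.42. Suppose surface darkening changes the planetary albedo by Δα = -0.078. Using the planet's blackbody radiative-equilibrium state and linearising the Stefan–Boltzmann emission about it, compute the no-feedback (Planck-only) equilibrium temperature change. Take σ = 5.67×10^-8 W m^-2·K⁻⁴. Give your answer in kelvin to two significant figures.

Unperturbed T_e = [2830·(1−0.42)/(4σ)]^¼ = 291.7 K.
The change in absorbed flux is Δ[S(1−α)/4] = −SΔα/4 = 55.19 W m^-2.
The Planck feedback parameter is 4σT_e³ = 5.628 W m^-2/K.
So ΔT₀ = 55.19/5.628 = 9.81 K.

9.8 K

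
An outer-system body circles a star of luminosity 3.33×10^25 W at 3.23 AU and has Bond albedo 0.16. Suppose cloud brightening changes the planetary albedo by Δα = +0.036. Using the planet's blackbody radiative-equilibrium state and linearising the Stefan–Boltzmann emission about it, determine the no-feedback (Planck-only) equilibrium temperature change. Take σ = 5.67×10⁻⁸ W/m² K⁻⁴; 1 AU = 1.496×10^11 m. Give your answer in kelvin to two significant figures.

-0.86 kelvin

Orbital distance: d = 3.23 AU = 4.832×10^11 m.
Flux at the orbit: S = L/(4πd²) = 3.33×10^25/(4π·(4.83×10^11)²) = 11.35 W/m².
Reference equilibrium: T_e = [S(1−α)/(4σ)]^(1/4) = 80.52 K.
ΔF = −(S/4)Δα = −(11.35/4)×(+0.036) = -0.1021 W/m².
Linearising σT⁴ gives d(σT⁴)/dT = 4σT_e³ = 0.1184 W/m² per K.
Hence the no-feedback warming is ΔF/(4σT_e³) = -0.863 K.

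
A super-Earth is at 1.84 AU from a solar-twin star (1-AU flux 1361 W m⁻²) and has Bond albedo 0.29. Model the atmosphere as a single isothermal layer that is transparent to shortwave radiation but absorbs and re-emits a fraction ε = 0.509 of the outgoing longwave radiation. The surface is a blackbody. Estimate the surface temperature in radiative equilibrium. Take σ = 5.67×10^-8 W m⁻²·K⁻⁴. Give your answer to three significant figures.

By the inverse-square law, S = 1361/1.84² = 402.0 W m⁻².
The planet radiates to space at T_e = [S(1−α)/(4σ)]^(1/4) = 188.3 K.
Surface balance with a leaky layer gives σT_s⁴ = σT_e⁴·2/(2−ε), so T_s = T_e·[2/(2−0.509)]^(1/4) = 202.7 K.

203 K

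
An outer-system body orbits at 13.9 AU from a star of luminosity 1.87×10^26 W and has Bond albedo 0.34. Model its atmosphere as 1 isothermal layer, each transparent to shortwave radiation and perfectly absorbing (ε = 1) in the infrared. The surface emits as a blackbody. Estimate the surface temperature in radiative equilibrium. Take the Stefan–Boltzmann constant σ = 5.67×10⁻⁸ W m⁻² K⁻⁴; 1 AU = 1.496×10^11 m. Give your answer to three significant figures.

66.9 kelvin

Orbital distance: d = 13.9 AU = 2.079×10^12 m.
S = L/(4πd²) = 3.441 W m⁻².
The effective emission temperature is T_e = [S(1−α)/(4σ)]^¼ = 56.25 K.
Layer-by-layer balance gives σT_s⁴ = (N+1)σT_e⁴, so T_s = 2^¼·56.25 = 66.90 K.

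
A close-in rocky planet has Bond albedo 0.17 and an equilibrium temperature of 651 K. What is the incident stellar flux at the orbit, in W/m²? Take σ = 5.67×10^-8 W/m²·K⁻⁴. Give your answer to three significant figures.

49100 W/m²

From S(1−α)/4 = σT⁴: S = 4σT⁴/(1−α).
The emitted flux is σT⁴ = 10180 W/m².
S = 4·10180/0.83 = 49080 W/m².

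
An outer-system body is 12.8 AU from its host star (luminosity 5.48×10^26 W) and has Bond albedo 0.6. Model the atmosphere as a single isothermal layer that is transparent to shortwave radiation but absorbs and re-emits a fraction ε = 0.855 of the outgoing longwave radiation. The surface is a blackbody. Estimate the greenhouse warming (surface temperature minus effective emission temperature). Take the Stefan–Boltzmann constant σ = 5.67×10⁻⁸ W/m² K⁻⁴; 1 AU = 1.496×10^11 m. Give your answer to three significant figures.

10.1 K

Orbital distance: d = 12.8 AU = 1.915×10^12 m.
S = L/(4πd²) = 11.89 W/m².
Effective emission temperature (TOA balance): σT_e⁴ = S(1−α)/4 = 1.189 W/m² → T_e = 67.67 K.
The surface balance (absorbed SW + ε·downward IR = σT_s⁴) with T_a⁴ = T_s⁴/2 reduces to T_s = T_e·[2/(2−ε)]^¼ = 77.80 K.
T_s − T_e = 77.80 − 67.67 = 10.13 K.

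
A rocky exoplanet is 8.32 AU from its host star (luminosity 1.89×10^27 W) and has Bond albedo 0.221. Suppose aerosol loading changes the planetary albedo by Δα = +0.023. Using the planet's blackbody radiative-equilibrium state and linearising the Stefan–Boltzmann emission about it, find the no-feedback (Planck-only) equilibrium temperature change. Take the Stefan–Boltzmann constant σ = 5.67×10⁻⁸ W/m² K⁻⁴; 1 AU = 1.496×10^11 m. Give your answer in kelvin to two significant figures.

Orbital distance: d = 8.32 AU = 1.245×10^12 m.
Spreading L over a sphere of radius d: S = 1.89×10^27/(4π·1.24×10^12²) = 97.08 W/m².
Unperturbed T_e = [97.08·(1−0.221)/(4σ)]^¼ = 135.1 K.
ΔF = −(S/4)Δα = −(97.08/4)×(+0.023) = -0.5582 W/m².
Planck response: λ_P = 4σT_e³ = 4·5.67×10⁻⁸·(135.1)³ = 0.5597 W/m²/K.
ΔT₀ = ΔF/λ_P = -0.5582/0.5597 = -0.997 K.

-1.0 K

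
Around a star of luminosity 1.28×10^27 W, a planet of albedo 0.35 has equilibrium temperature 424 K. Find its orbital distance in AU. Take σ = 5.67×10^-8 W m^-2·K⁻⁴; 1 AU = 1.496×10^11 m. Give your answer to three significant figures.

0.635 AU

Required flux: S = 4σT⁴/(1−α) = 11280 W m^-2.
S = L/(4πd²) → d = √(L/4πS) = √(1.28×10^27/(4π·11280)) = 9.504×10^10 m = 0.6353 AU.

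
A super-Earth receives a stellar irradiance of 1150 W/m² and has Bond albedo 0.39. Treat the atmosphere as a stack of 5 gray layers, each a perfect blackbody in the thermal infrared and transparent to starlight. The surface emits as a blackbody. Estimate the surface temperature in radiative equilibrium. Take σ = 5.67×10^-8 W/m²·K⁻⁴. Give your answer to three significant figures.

OLR = S(1−α)/4 = 175.4 W/m²; the top layer radiates at T_e = 235.8 K.
With N = 5 opaque layers, T_s = (N+1)^(1/4)·T_e = 6^(1/4)·235.8 = 369.1 K.

369 kelvin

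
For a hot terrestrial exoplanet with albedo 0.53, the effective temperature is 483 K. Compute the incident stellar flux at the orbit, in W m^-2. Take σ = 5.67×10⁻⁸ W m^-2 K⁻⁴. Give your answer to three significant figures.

From S(1−α)/4 = σT⁴: S = 4σT⁴/(1−α).
σT⁴ = 5.67×10⁻⁸·(483)⁴ = 3086 W m^-2.
S = 4·3086/0.47 = 26260 W m^-2.

26300 W m^-2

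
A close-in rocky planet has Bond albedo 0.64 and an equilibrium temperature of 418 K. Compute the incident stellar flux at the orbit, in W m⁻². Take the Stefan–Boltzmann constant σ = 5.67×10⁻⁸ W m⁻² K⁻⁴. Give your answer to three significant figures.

19200 W m⁻²

From S(1−α)/4 = σT⁴: S = 4σT⁴/(1−α).
The emitted flux is σT⁴ = 1731 W m⁻².
S = 4·1731/0.36 = 19230 W m⁻².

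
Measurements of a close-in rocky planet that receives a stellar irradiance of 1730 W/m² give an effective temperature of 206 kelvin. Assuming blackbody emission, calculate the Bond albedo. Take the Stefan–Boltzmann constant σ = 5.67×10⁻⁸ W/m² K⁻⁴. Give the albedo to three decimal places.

0.764

From σT⁴ = S(1−α)/4 we invert for α: 1−α = 4σT⁴/S.
4σT⁴ = 4·5.67×10⁻⁸·(206)⁴ = 408.4 W/m².
1−α = 408.4/1730 = 0.2361, so α = 0.7639.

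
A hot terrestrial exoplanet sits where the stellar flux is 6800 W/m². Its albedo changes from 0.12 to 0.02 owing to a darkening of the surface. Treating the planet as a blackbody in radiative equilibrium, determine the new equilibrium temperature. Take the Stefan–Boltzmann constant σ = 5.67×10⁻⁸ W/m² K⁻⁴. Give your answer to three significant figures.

T₂ = [S(1−α₂)/(4σ)]^(1/4) = [6800·0.98/(4σ)]^(1/4) = 414.0 K.

414 K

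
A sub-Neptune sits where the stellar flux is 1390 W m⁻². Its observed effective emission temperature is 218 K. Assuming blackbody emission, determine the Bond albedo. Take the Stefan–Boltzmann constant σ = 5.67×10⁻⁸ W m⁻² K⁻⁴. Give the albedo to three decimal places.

From σT⁴ = S(1−α)/4 we invert for α: 1−α = 4σT⁴/S.
4σT⁴ = 4·5.67×10⁻⁸·(218)⁴ = 512.2 W m⁻².
Hence α = 1 − 512.2/1390 = 0.6315.

0.631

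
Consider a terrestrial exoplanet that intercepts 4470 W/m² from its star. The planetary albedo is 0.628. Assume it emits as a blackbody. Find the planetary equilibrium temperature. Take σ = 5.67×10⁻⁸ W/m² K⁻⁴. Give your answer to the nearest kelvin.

Averaging over the sphere, the absorbed flux is S(1−α)/4 = 415.7 W/m².
In equilibrium σT⁴ equals this, so T = 292.6 K.

293 K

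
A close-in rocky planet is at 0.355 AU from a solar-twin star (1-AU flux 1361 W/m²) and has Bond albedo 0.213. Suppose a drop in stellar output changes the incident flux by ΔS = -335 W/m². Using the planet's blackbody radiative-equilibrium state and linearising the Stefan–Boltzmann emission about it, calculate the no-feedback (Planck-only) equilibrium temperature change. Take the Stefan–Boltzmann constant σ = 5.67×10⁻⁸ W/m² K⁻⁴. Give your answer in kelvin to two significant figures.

Flux at the orbit: S = 1361/(0.355)² = 10800 W/m².
Reference equilibrium: T_e = [S(1−α)/(4σ)]^(1/4) = 440.0 K.
TOA radiative forcing: ΔF = (1−α)ΔS/4 = 0.787·(-335)/4 = -65.91 W/m².
Planck response: λ_P = 4σT_e³ = 4·5.67×10⁻⁸·(440.0)³ = 19.32 W/m²/K.
ΔT₀ = ΔF/λ_P = -65.91/19.32 = -3.41 K.

-3.4 K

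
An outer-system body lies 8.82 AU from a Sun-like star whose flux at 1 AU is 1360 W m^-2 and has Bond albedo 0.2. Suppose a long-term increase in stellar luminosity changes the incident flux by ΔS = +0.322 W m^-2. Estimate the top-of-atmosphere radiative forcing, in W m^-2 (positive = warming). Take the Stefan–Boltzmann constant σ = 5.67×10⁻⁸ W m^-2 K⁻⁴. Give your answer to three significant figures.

Irradiance scales as 1/d², so S = 1360 W m^-2 × (1/8.82)² = 17.48 W m^-2.
ΔF = Δ[S(1−α)]/4 = (1−0.2)·+0.322/4 = 0.06440 W m^-2.

0.0644 W m^-2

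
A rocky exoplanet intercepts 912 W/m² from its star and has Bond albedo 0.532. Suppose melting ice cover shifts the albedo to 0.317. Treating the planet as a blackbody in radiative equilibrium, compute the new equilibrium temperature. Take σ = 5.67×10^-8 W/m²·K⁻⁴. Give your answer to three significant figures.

New equilibrium: T₂ = [(1−0.317)·912.0/(4σ)]^(1/4) = 228.9 K.

229 K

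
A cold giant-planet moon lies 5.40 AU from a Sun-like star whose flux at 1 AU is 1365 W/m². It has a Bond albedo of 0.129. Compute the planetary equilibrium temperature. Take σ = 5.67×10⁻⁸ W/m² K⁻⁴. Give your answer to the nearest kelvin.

116 K

Irradiance scales as 1/d², so S = 1365 W/m² × (1/5.40)² = 46.81 W/m².
Absorbed flux (global mean): S(1−α)/4 = 46.81·0.871/4 = 10.19 W/m².
Balancing against σT⁴: T = (10.19/5.67×10⁻⁸)^(1/4) = 115.8 K.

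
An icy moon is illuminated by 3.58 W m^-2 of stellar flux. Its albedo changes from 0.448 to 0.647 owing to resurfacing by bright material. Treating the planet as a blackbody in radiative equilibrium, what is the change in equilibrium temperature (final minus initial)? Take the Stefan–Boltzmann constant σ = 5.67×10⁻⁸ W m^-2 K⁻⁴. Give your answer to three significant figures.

Initial: T₁ = [S(1−0.448)/(4σ)]^(1/4) = 54.33 K.
With α = 0.647, T₂ = 48.59 K.
ΔT = T₂ − T₁ = -5.745 K.

-5.75 kelvin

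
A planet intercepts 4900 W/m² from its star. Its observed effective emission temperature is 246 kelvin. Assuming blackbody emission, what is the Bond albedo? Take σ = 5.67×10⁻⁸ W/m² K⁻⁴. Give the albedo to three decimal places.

From σT⁴ = S(1−α)/4 we invert for α: 1−α = 4σT⁴/S.
σT⁴ = 207.6 W/m², so 4σT⁴ = 830.6 W/m².
1−α = 830.6/4900 = 0.1695, so α = 0.8305.

0.830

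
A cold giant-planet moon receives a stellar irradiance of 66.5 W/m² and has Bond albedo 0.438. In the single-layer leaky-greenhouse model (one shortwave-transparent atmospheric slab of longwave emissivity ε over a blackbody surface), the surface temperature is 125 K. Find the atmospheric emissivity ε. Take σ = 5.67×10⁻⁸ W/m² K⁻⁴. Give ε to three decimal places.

0.650

First, T_e = [66.50·(1−0.438)/(4σ)]^(1/4) = 113.3 K.
Since (2−ε)/2 = (T_e/T_s)⁴ = 0.6750, ε = 0.6501.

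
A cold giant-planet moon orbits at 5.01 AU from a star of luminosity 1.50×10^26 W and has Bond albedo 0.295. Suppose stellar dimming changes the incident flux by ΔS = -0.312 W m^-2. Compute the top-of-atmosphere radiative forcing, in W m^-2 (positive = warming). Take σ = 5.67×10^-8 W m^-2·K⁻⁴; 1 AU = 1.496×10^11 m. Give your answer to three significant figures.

d = 5.01 × 1.496×10^11 m = 7.495×10^11 m.
S = L/(4πd²) = 21.25 W m^-2.
Only a fraction (1−α) is absorbed and it's spread over 4πR², so ΔF = (1−α)ΔS/4 = -0.05499 W m^-2.

-0.0550 W m^-2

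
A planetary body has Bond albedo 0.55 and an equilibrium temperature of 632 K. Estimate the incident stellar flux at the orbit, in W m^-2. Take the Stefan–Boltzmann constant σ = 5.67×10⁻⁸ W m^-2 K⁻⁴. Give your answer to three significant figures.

Invert the energy balance for S: S = 4σT⁴/(1−α).
The emitted flux is σT⁴ = 9046 W m^-2.
S = 4·9046/0.45 = 80410 W m^-2.

80400 W m^-2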